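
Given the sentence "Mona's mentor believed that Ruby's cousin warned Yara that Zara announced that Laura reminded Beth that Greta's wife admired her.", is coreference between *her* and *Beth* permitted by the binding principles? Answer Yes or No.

*her* is a pronoun; Principle B requires it to be free in its binding domain — the clause headed by 'admired'.
— Beth: object of the clause headed by 'reminded'; c-commands the pronoun but lies outside its binding domain — allowed.

Yes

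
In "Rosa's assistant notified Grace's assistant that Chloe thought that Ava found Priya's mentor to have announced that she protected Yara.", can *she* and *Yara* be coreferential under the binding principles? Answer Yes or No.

*Yara* is an R-expression; Principle C requires it to be free (not bound by any c-commanding expression).
— she: subject of the clause headed by 'protected'; the pronoun c-commands the R-expression — coreference blocked (Principle C).

No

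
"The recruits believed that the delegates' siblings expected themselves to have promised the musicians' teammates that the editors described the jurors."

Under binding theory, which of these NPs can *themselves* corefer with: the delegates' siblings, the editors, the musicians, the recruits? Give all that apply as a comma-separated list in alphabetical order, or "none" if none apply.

*themselves* is a reflexive; Principle A requires it to be bound within its binding domain — the clause headed by 'expected'.
— the delegates' siblings: subject of the clause headed by 'expected'; c-commands the reflexive within its binding domain — allowed (Principle A).
— the editors: subject of the clause headed by 'described'; does not c-command the reflexive — cannot bind it (Principle A).
— the musicians: possessor inside the object DP of the clause headed by 'promised'; does not c-command the reflexive — cannot bind it (Principle A).
— the recruits: subject of the matrix clause; c-commands the reflexive but lies outside its binding domain — cannot bind it (Principle A).

the delegates' siblings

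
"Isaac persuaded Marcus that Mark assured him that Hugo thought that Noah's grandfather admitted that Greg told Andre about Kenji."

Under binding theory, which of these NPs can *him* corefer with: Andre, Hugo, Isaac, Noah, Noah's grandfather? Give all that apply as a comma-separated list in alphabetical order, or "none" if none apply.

*him* is a pronoun; Principle B requires it to be free in its binding domain — the clause headed by 'assured'.
— Andre: object of the clause headed by 'told'; is c-commanded by the pronoun; coreference would bind this R-expression — blocked (Principle C).
— Hugo: subject of the clause headed by 'thought'; is c-commanded by the pronoun; coreference would bind this R-expression — blocked (Principle C).
— Isaac: subject of the matrix clause; c-commands the pronoun but lies outside its binding domain — allowed.
— Noah: possessor inside the subject DP of the clause headed by 'admitted'; is c-commanded by the pronoun; coreference would bind this R-expression — blocked (Principle C).
— Noah's grandfather: subject of the clause headed by 'admitted'; is c-commanded by the pronoun; coreference would bind this R-expression — blocked (Principle C).

Isaac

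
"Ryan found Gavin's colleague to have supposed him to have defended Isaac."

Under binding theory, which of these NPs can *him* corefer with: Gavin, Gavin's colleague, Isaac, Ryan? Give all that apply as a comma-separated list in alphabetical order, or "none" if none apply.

Gavin, Ryan

*him* is a pronoun; Principle B requires it to be free in its binding domain — the clause headed by 'supposed'.
— Gavin: possessor inside the subject DP of the clause headed by 'supposed'; does not c-command the pronoun — Principle B does not apply; allowed.
— Gavin's colleague: subject of the clause headed by 'supposed'; c-commands the pronoun within its binding domain — blocked (Principle B).
— Isaac: object of the clause headed by 'defended'; is c-commanded by the pronoun; coreference would bind this R-expression — blocked (Principle C).
— Ryan: subject of the matrix clause; c-commands the pronoun but lies outside its binding domain — allowed.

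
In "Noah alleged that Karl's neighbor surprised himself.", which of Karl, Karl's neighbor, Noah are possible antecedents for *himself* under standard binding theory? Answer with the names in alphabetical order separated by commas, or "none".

*himself* is a reflexive; Principle A requires it to be bound within its binding domain — the clause headed by 'surprised'.
— Karl: possessor inside the subject DP of the clause headed by 'surprised'; does not c-command the reflexive — cannot bind it (Principle A).
— Karl's neighbor: subject of the clause headed by 'surprised'; c-commands the reflexive within its binding domain — allowed (Principle A).
— Noah: subject of the matrix clause; c-commands the reflexive but lies outside its binding domain — cannot bind it (Principle A).

Karl's neighbor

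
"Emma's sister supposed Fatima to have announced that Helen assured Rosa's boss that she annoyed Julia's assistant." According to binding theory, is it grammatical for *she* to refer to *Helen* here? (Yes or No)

*Helen* is an R-expression; Principle C requires it to be free (not bound by any c-commanding expression).
— she: subject of the clause headed by 'annoyed'; the pronoun does not c-command the R-expression — coreference allowed.

Yes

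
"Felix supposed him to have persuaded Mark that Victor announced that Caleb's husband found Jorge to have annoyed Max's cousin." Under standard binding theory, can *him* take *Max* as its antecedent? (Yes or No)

No

*him* is a pronoun; Principle B requires it to be free in its binding domain — the matrix clause.
— Max: possessor inside the object DP of the clause headed by 'annoyed'; is c-commanded by the pronoun; coreference would bind this R-expression — blocked (Principle C).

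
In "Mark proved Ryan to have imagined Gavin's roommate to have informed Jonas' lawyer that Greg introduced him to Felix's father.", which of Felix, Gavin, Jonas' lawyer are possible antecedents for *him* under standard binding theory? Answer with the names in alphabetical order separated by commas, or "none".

*him* is a pronoun; Principle B requires it to be free in its binding domain — the clause headed by 'introduced'.
— Felix: possessor inside the second object DP of the clause headed by 'introduced'; is c-commanded by the pronoun; coreference would bind this R-expression — blocked (Principle C).
— Gavin: possessor inside the subject DP of the clause headed by 'informed'; does not c-command the pronoun — Principle B does not apply; allowed.
— Jonas' lawyer: object of the clause headed by 'informed'; c-commands the pronoun but lies outside its binding domain — allowed.

Gavin, Jonas' lawyer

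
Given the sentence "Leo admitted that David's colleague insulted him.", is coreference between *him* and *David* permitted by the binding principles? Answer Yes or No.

Yes

*him* is a pronoun; Principle B requires it to be free in its binding domain — the clause headed by 'insulted'.
— David: possessor inside the subject DP of the clause headed by 'insulted'; does not c-command the pronoun — Principle B does not apply; allowed.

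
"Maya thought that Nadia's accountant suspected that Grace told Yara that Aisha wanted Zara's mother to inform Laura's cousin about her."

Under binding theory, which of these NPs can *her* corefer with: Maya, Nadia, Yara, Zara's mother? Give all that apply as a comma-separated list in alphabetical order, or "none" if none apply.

*her* is a pronoun; Principle B requires it to be free in its binding domain — the clause headed by 'inform'.
— Maya: subject of the matrix clause; c-commands the pronoun but lies outside its binding domain — allowed.
— Nadia: possessor inside the subject DP of the clause headed by 'suspected'; does not c-command the pronoun — Principle B does not apply; allowed.
— Yara: object of the clause headed by 'told'; c-commands the pronoun but lies outside its binding domain — allowed.
— Zara's mother: subject of the clause headed by 'inform'; c-commands the pronoun within its binding domain — blocked (Principle B).

Maya, Nadia, Yara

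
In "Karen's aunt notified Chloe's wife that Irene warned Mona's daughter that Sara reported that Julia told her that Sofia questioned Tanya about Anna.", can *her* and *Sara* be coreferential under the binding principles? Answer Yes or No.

*Sara* is an R-expression; Principle C requires it to be free (not bound by any c-commanding expression).
— her: object of the clause headed by 'told'; the pronoun does not c-command the R-expression — coreference allowed.

Yes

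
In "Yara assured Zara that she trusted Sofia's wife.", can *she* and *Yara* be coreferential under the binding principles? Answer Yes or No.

*Yara* is an R-expression; Principle C requires it to be free (not bound by any c-commanding expression).
— she: subject of the clause headed by 'trusted'; the pronoun does not c-command the R-expression — coreference allowed.

Yes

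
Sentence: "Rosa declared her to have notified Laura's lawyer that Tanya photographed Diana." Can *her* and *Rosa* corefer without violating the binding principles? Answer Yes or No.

*Rosa* is an R-expression; Principle C requires it to be free (not bound by any c-commanding expression).
— her: subject of the clause headed by 'notified'; the R-expression locally c-commands the pronoun — coreference blocked (Principle B on the pronoun).

No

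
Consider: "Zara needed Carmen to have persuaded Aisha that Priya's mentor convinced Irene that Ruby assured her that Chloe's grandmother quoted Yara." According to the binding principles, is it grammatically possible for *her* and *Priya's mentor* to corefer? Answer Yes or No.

*her* is a pronoun; Principle B requires it to be free in its binding domain — the clause headed by 'assured'.
— Priya's mentor: subject of the clause headed by 'convinced'; c-commands the pronoun but lies outside its binding domain — allowed.

Yes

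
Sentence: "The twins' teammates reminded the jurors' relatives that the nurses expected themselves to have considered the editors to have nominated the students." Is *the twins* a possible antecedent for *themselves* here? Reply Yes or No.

No

*themselves* is a reflexive; Principle A requires it to be bound within its binding domain — the clause headed by 'expected'.
— the twins: possessor inside the subject DP of the matrix clause; does not c-command the reflexive — cannot bind it (Principle A).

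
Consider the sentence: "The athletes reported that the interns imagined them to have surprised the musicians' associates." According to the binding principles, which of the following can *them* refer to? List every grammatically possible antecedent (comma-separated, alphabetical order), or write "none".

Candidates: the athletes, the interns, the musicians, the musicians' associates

*them* is a pronoun; Principle B requires it to be free in its binding domain — the clause headed by 'imagined'.
— the athletes: subject of the matrix clause; c-commands the pronoun but lies outside its binding domain — allowed.
— the interns: subject of the clause headed by 'imagined'; c-commands the pronoun within its binding domain — blocked (Principle B).
— the musicians: possessor inside the object DP of the clause headed by 'surprised'; is c-commanded by the pronoun; coreference would bind this R-expression — blocked (Principle C).
— the musicians' associates: object of the clause headed by 'surprised'; is c-commanded by the pronoun; coreference would bind this R-expression — blocked (Principle C).

the athletes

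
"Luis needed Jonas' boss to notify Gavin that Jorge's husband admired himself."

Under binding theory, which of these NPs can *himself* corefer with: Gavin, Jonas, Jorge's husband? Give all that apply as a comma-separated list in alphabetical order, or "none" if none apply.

Jorge's husband

*himself* is a reflexive; Principle A requires it to be bound within its binding domain — the clause headed by 'admired'.
— Gavin: object of the clause headed by 'notify'; c-commands the reflexive but lies outside its binding domain — cannot bind it (Principle A).
— Jonas: possessor inside the subject DP of the clause headed by 'notify'; does not c-command the reflexive — cannot bind it (Principle A).
— Jorge's husband: subject of the clause headed by 'admired'; c-commands the reflexive within its binding domain — allowed (Principle A).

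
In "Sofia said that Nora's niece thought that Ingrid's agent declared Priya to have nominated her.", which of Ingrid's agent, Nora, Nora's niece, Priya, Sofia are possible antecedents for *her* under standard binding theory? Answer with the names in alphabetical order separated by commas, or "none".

*her* is a pronoun; Principle B requires it to be free in its binding domain — the clause headed by 'nominated'.
— Ingrid's agent: subject of the clause headed by 'declared'; c-commands the pronoun but lies outside its binding domain — allowed.
— Nora: possessor inside the subject DP of the clause headed by 'thought'; does not c-command the pronoun — Principle B does not apply; allowed.
— Nora's niece: subject of the clause headed by 'thought'; c-commands the pronoun but lies outside its binding domain — allowed.
— Priya: subject of the clause headed by 'nominated'; c-commands the pronoun within its binding domain — blocked (Principle B).
— Sofia: subject of the matrix clause; c-commands the pronoun but lies outside its binding domain — allowed.

Ingrid's agent, Nora, Nora's niece, Sofia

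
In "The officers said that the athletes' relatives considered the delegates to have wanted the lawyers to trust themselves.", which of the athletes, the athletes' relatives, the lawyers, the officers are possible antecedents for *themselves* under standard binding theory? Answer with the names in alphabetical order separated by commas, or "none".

the lawyers

*themselves* is a reflexive; Principle A requires it to be bound within its binding domain — the clause headed by 'trust'.
— the athletes: possessor inside the subject DP of the clause headed by 'considered'; does not c-command the reflexive — cannot bind it (Principle A).
— the athletes' relatives: subject of the clause headed by 'considered'; c-commands the reflexive but lies outside its binding domain — cannot bind it (Principle A).
— the lawyers: subject of the clause headed by 'trust'; c-commands the reflexive within its binding domain — allowed (Principle A).
— the officers: subject of the matrix clause; c-commands the reflexive but lies outside its binding domain — cannot bind it (Principle A).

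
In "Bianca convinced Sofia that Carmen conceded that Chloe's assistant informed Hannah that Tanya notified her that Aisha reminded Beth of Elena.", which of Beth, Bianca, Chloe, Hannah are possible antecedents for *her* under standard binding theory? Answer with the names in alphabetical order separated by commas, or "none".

*her* is a pronoun; Principle B requires it to be free in its binding domain — the clause headed by 'notified'.
— Beth: object of the clause headed by 'reminded'; is c-commanded by the pronoun; coreference would bind this R-expression — blocked (Principle C).
— Bianca: subject of the matrix clause; c-commands the pronoun but lies outside its binding domain — allowed.
— Chloe: possessor inside the subject DP of the clause headed by 'informed'; does not c-command the pronoun — Principle B does not apply; allowed.
— Hannah: object of the clause headed by 'informed'; c-commands the pronoun but lies outside its binding domain — allowed.

Bianca, Chloe, Hannah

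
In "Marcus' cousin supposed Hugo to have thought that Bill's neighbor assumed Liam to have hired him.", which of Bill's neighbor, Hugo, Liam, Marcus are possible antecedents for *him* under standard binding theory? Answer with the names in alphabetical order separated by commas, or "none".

*him* is a pronoun; Principle B requires it to be free in its binding domain — the clause headed by 'hired'.
— Bill's neighbor: subject of the clause headed by 'assumed'; c-commands the pronoun but lies outside its binding domain — allowed.
— Hugo: subject of the clause headed by 'thought'; c-commands the pronoun but lies outside its binding domain — allowed.
— Liam: subject of the clause headed by 'hired'; c-commands the pronoun within its binding domain — blocked (Principle B).
— Marcus: possessor inside the subject DP of the matrix clause; does not c-command the pronoun — Principle B does not apply; allowed.

Bill's neighbor, Hugo, Marcus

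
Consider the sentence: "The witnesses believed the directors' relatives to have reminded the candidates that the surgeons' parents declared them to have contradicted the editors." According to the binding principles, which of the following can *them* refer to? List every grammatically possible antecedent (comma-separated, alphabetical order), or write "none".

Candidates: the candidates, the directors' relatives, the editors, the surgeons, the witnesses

*them* is a pronoun; Principle B requires it to be free in its binding domain — the clause headed by 'declared'.
— the candidates: object of the clause headed by 'reminded'; c-commands the pronoun but lies outside its binding domain — allowed.
— the directors' relatives: subject of the clause headed by 'reminded'; c-commands the pronoun but lies outside its binding domain — allowed.
— the editors: object of the clause headed by 'contradicted'; is c-commanded by the pronoun; coreference would bind this R-expression — blocked (Principle C).
— the surgeons: possessor inside the subject DP of the clause headed by 'declared'; does not c-command the pronoun — Principle B does not apply; allowed.
— the witnesses: subject of the matrix clause; c-commands the pronoun but lies outside its binding domain — allowed.

the candidates, the directors' relatives, the surgeons, the witnesses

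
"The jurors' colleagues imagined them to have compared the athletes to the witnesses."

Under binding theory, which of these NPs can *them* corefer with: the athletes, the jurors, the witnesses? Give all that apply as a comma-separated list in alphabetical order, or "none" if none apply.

*them* is a pronoun; Principle B requires it to be free in its binding domain — the matrix clause.
— the athletes: object of the clause headed by 'compared'; is c-commanded by the pronoun; coreference would bind this R-expression — blocked (Principle C).
— the jurors: possessor inside the subject DP of the matrix clause; does not c-command the pronoun — Principle B does not apply; allowed.
— the witnesses: second object of the clause headed by 'compared'; is c-commanded by the pronoun; coreference would bind this R-expression — blocked (Principle C).

the jurors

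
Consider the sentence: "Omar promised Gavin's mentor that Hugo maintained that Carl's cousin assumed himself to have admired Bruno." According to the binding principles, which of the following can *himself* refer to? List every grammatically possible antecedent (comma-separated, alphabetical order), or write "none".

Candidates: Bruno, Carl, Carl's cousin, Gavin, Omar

*himself* is a reflexive; Principle A requires it to be bound within its binding domain — the clause headed by 'assumed'.
— Bruno: object of the clause headed by 'admired'; does not c-command the reflexive — cannot bind it (Principle A).
— Carl: possessor inside the subject DP of the clause headed by 'assumed'; does not c-command the reflexive — cannot bind it (Principle A).
— Carl's cousin: subject of the clause headed by 'assumed'; c-commands the reflexive within its binding domain — allowed (Principle A).
— Gavin: possessor inside the object DP of the matrix clause; does not c-command the reflexive — cannot bind it (Principle A).
— Omar: subject of the matrix clause; c-commands the reflexive but lies outside its binding domain — cannot bind it (Principle A).

Carl's cousin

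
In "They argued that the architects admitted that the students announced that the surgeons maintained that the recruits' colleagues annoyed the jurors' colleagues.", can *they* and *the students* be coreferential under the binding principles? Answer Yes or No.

*the students* is an R-expression; Principle C requires it to be free (not bound by any c-commanding expression).
— they: subject of the matrix clause; the pronoun c-commands the R-expression — coreference blocked (Principle C).

No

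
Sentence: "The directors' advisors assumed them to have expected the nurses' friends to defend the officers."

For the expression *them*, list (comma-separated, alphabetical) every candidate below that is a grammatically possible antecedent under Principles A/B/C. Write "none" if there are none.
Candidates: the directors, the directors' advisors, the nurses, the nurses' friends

the directors

*them* is a pronoun; Principle B requires it to be free in its binding domain — the matrix clause.
— the directors: possessor inside the subject DP of the matrix clause; does not c-command the pronoun — Principle B does not apply; allowed.
— the directors' advisors: subject of the matrix clause; c-commands the pronoun within its binding domain — blocked (Principle B).
— the nurses: possessor inside the subject DP of the clause headed by 'defend'; is c-commanded by the pronoun; coreference would bind this R-expression — blocked (Principle C).
— the nurses' friends: subject of the clause headed by 'defend'; is c-commanded by the pronoun; coreference would bind this R-expression — blocked (Principle C).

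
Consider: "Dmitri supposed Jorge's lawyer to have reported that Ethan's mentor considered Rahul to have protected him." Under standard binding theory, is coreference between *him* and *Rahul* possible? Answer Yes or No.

No

*Rahul* is an R-expression; Principle C requires it to be free (not bound by any c-commanding expression).
— him: object of the clause headed by 'protected'; the R-expression locally c-commands the pronoun — coreference blocked (Principle B on the pronoun).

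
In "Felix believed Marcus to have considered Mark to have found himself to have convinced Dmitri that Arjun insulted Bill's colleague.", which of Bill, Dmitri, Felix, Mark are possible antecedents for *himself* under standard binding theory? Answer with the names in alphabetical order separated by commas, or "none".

*himself* is a reflexive; Principle A requires it to be bound within its binding domain — the clause headed by 'found'.
— Bill: possessor inside the object DP of the clause headed by 'insulted'; does not c-command the reflexive — cannot bind it (Principle A).
— Dmitri: object of the clause headed by 'convinced'; does not c-command the reflexive — cannot bind it (Principle A).
— Felix: subject of the matrix clause; c-commands the reflexive but lies outside its binding domain — cannot bind it (Principle A).
— Mark: subject of the clause headed by 'found'; c-commands the reflexive within its binding domain — allowed (Principle A).

Mark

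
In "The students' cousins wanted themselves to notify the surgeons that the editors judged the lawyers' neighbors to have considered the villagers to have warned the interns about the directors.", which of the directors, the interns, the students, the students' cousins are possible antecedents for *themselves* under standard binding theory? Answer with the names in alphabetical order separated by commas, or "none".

the students' cousins

*themselves* is a reflexive; Principle A requires it to be bound within its binding domain — the matrix clause.
— the directors: second object of the clause headed by 'warned'; does not c-command the reflexive — cannot bind it (Principle A).
— the interns: object of the clause headed by 'warned'; does not c-command the reflexive — cannot bind it (Principle A).
— the students: possessor inside the subject DP of the matrix clause; does not c-command the reflexive — cannot bind it (Principle A).
— the students' cousins: subject of the matrix clause; c-commands the reflexive within its binding domain — allowed (Principle A).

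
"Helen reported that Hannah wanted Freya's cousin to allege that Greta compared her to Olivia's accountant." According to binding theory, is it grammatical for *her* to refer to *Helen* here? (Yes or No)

*Helen* is an R-expression; Principle C requires it to be free (not bound by any c-commanding expression).
— her: object of the clause headed by 'compared'; the pronoun does not c-command the R-expression — coreference allowed.

Yes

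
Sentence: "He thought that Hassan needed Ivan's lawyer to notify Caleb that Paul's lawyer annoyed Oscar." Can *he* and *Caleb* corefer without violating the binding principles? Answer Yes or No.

*Caleb* is an R-expression; Principle C requires it to be free (not bound by any c-commanding expression).
— he: subject of the matrix clause; the pronoun c-commands the R-expression — coreference blocked (Principle C).

No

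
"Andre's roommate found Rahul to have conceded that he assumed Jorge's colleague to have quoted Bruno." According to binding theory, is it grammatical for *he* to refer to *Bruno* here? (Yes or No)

No

*Bruno* is an R-expression; Principle C requires it to be free (not bound by any c-commanding expression).
— he: subject of the clause headed by 'assumed'; the pronoun c-commands the R-expression — coreference blocked (Principle C).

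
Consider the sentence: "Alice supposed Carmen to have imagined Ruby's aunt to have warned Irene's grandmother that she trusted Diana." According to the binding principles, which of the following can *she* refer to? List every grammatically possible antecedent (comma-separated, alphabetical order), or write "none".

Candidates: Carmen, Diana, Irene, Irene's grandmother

*she* is a pronoun; Principle B requires it to be free in its binding domain — the clause headed by 'trusted'.
— Carmen: subject of the clause headed by 'imagined'; c-commands the pronoun but lies outside its binding domain — allowed.
— Diana: object of the clause headed by 'trusted'; is c-commanded by the pronoun; coreference would bind this R-expression — blocked (Principle C).
— Irene: possessor inside the object DP of the clause headed by 'warned'; does not c-command the pronoun — Principle B does not apply; allowed.
— Irene's grandmother: object of the clause headed by 'warned'; c-commands the pronoun but lies outside its binding domain — allowed.

Carmen, Irene, Irene's grandmother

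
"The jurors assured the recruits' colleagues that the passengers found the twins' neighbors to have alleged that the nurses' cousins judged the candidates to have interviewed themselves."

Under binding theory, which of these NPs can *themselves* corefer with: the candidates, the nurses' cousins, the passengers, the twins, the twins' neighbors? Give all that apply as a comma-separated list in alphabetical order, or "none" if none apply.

*themselves* is a reflexive; Principle A requires it to be bound within its binding domain — the clause headed by 'interviewed'.
— the candidates: subject of the clause headed by 'interviewed'; c-commands the reflexive within its binding domain — allowed (Principle A).
— the nurses' cousins: subject of the clause headed by 'judged'; c-commands the reflexive but lies outside its binding domain — cannot bind it (Principle A).
— the passengers: subject of the clause headed by 'found'; c-commands the reflexive but lies outside its binding domain — cannot bind it (Principle A).
— the twins: possessor inside the subject DP of the clause headed by 'alleged'; does not c-command the reflexive — cannot bind it (Principle A).
— the twins' neighbors: subject of the clause headed by 'alleged'; c-commands the reflexive but lies outside its binding domain — cannot bind it (Principle A).

the candidates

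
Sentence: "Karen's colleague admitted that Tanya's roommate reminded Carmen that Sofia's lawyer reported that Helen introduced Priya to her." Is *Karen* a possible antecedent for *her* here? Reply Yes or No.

Yes

*her* is a pronoun; Principle B requires it to be free in its binding domain — the clause headed by 'introduced'.
— Karen: possessor inside the subject DP of the matrix clause; does not c-command the pronoun — Principle B does not apply; allowed.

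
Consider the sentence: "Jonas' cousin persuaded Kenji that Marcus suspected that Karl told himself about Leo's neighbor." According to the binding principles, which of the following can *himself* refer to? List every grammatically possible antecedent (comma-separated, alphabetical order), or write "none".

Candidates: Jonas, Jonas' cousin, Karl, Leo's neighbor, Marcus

Karl

*himself* is a reflexive; Principle A requires it to be bound within its binding domain — the clause headed by 'told'.
— Jonas: possessor inside the subject DP of the matrix clause; does not c-command the reflexive — cannot bind it (Principle A).
— Jonas' cousin: subject of the matrix clause; c-commands the reflexive but lies outside its binding domain — cannot bind it (Principle A).
— Karl: subject of the clause headed by 'told'; c-commands the reflexive within its binding domain — allowed (Principle A).
— Leo's neighbor: second object of the clause headed by 'told'; does not c-command the reflexive — cannot bind it (Principle A).
— Marcus: subject of the clause headed by 'suspected'; c-commands the reflexive but lies outside its binding domain — cannot bind it (Principle A).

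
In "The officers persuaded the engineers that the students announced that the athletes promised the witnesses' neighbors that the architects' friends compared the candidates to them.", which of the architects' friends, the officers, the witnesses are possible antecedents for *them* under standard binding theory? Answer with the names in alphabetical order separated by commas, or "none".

the officers, the witnesses

*them* is a pronoun; Principle B requires it to be free in its binding domain — the clause headed by 'compared'.
— the architects' friends: subject of the clause headed by 'compared'; c-commands the pronoun within its binding domain — blocked (Principle B).
— the officers: subject of the matrix clause; c-commands the pronoun but lies outside its binding domain — allowed.
— the witnesses: possessor inside the object DP of the clause headed by 'promised'; does not c-command the pronoun — Principle B does not apply; allowed.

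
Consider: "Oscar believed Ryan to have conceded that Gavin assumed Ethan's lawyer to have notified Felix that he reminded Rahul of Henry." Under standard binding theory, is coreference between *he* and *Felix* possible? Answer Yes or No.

Yes

*Felix* is an R-expression; Principle C requires it to be free (not bound by any c-commanding expression).
— he: subject of the clause headed by 'reminded'; the pronoun does not c-command the R-expression — coreference allowed.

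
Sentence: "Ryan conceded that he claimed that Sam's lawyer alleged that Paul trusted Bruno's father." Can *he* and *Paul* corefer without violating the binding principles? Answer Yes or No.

*Paul* is an R-expression; Principle C requires it to be free (not bound by any c-commanding expression).
— he: subject of the clause headed by 'claimed'; the pronoun c-commands the R-expression — coreference blocked (Principle C).

No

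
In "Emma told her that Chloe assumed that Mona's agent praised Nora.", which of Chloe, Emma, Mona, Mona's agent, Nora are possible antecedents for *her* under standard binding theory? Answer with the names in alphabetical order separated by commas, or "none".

none

*her* is a pronoun; Principle B requires it to be free in its binding domain — the matrix clause.
— Chloe: subject of the clause headed by 'assumed'; is c-commanded by the pronoun; coreference would bind this R-expression — blocked (Principle C).
— Emma: subject of the matrix clause; c-commands the pronoun within its binding domain — blocked (Principle B).
— Mona: possessor inside the subject DP of the clause headed by 'praised'; is c-commanded by the pronoun; coreference would bind this R-expression — blocked (Principle C).
— Mona's agent: subject of the clause headed by 'praised'; is c-commanded by the pronoun; coreference would bind this R-expression — blocked (Principle C).
— Nora: object of the clause headed by 'praised'; is c-commanded by the pronoun; coreference would bind this R-expression — blocked (Principle C).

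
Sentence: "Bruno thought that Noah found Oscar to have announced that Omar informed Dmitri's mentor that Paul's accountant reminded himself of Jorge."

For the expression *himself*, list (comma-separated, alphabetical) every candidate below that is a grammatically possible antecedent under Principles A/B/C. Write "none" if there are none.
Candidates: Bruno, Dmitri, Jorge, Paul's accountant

*himself* is a reflexive; Principle A requires it to be bound within its binding domain — the clause headed by 'reminded'.
— Bruno: subject of the matrix clause; c-commands the reflexive but lies outside its binding domain — cannot bind it (Principle A).
— Dmitri: possessor inside the object DP of the clause headed by 'informed'; does not c-command the reflexive — cannot bind it (Principle A).
— Jorge: second object of the clause headed by 'reminded'; does not c-command the reflexive — cannot bind it (Principle A).
— Paul's accountant: subject of the clause headed by 'reminded'; c-commands the reflexive within its binding domain — allowed (Principle A).

Paul's accountant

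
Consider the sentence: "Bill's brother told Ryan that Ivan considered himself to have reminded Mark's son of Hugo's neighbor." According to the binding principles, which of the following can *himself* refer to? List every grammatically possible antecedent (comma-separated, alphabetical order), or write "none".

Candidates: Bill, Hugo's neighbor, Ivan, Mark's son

Ivan

*himself* is a reflexive; Principle A requires it to be bound within its binding domain — the clause headed by 'considered'.
— Bill: possessor inside the subject DP of the matrix clause; does not c-command the reflexive — cannot bind it (Principle A).
— Hugo's neighbor: second object of the clause headed by 'reminded'; does not c-command the reflexive — cannot bind it (Principle A).
— Ivan: subject of the clause headed by 'considered'; c-commands the reflexive within its binding domain — allowed (Principle A).
— Mark's son: object of the clause headed by 'reminded'; does not c-command the reflexive — cannot bind it (Principle A).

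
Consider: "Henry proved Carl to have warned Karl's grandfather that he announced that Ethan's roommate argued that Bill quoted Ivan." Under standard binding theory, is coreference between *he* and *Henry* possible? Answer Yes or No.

*Henry* is an R-expression; Principle C requires it to be free (not bound by any c-commanding expression).
— he: subject of the clause headed by 'announced'; the pronoun does not c-command the R-expression — coreference allowed.

Yes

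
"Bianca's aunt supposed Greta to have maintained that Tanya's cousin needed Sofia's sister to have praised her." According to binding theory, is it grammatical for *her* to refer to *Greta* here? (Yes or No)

Yes

*Greta* is an R-expression; Principle C requires it to be free (not bound by any c-commanding expression).
— her: object of the clause headed by 'praised'; the pronoun does not c-command the R-expression — coreference allowed.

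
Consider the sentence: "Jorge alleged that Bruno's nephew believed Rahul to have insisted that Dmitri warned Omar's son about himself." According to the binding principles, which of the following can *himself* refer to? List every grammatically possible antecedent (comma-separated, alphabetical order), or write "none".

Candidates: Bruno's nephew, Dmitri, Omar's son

Dmitri, Omar's son

*himself* is a reflexive; Principle A requires it to be bound within its binding domain — the clause headed by 'warned'.
— Bruno's nephew: subject of the clause headed by 'believed'; c-commands the reflexive but lies outside its binding domain — cannot bind it (Principle A).
— Dmitri: subject of the clause headed by 'warned'; c-commands the reflexive within its binding domain — allowed (Principle A).
— Omar's son: object of the clause headed by 'warned'; c-commands the reflexive within its binding domain — allowed (Principle A).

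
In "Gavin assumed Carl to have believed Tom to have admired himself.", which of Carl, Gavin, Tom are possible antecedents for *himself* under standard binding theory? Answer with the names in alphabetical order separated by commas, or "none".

*himself* is a reflexive; Principle A requires it to be bound within its binding domain — the clause headed by 'admired'.
— Carl: subject of the clause headed by 'believed'; c-commands the reflexive but lies outside its binding domain — cannot bind it (Principle A).
— Gavin: subject of the matrix clause; c-commands the reflexive but lies outside its binding domain — cannot bind it (Principle A).
— Tom: subject of the clause headed by 'admired'; c-commands the reflexive within its binding domain — allowed (Principle A).

Tom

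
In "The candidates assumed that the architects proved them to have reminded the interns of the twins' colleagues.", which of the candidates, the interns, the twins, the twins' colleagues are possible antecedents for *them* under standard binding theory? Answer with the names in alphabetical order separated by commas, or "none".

*them* is a pronoun; Principle B requires it to be free in its binding domain — the clause headed by 'proved'.
— the candidates: subject of the matrix clause; c-commands the pronoun but lies outside its binding domain — allowed.
— the interns: object of the clause headed by 'reminded'; is c-commanded by the pronoun; coreference would bind this R-expression — blocked (Principle C).
— the twins: possessor inside the second object DP of the clause headed by 'reminded'; is c-commanded by the pronoun; coreference would bind this R-expression — blocked (Principle C).
— the twins' colleagues: second object of the clause headed by 'reminded'; is c-commanded by the pronoun; coreference would bind this R-expression — blocked (Principle C).

the candidates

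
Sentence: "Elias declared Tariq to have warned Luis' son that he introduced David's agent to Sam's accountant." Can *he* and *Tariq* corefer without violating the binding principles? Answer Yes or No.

Yes

*Tariq* is an R-expression; Principle C requires it to be free (not bound by any c-commanding expression).
— he: subject of the clause headed by 'introduced'; the pronoun does not c-command the R-expression — coreference allowed.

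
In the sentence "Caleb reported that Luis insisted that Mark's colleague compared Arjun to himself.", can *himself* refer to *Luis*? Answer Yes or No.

No

*himself* is a reflexive; Principle A requires it to be bound within its binding domain — the clause headed by 'compared'.
— Luis: subject of the clause headed by 'insisted'; c-commands the reflexive but lies outside its binding domain — cannot bind it (Principle A).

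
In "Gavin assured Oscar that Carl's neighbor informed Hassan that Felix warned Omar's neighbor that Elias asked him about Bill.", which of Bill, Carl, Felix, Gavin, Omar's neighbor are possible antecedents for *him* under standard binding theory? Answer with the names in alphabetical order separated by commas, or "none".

*him* is a pronoun; Principle B requires it to be free in its binding domain — the clause headed by 'asked'.
— Bill: second object of the clause headed by 'asked'; is c-commanded by the pronoun; coreference would bind this R-expression — blocked (Principle C).
— Carl: possessor inside the subject DP of the clause headed by 'informed'; does not c-command the pronoun — Principle B does not apply; allowed.
— Felix: subject of the clause headed by 'warned'; c-commands the pronoun but lies outside its binding domain — allowed.
— Gavin: subject of the matrix clause; c-commands the pronoun but lies outside its binding domain — allowed.
— Omar's neighbor: object of the clause headed by 'warned'; c-commands the pronoun but lies outside its binding domain — allowed.

Carl, Felix, Gavin, Omar's neighbor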